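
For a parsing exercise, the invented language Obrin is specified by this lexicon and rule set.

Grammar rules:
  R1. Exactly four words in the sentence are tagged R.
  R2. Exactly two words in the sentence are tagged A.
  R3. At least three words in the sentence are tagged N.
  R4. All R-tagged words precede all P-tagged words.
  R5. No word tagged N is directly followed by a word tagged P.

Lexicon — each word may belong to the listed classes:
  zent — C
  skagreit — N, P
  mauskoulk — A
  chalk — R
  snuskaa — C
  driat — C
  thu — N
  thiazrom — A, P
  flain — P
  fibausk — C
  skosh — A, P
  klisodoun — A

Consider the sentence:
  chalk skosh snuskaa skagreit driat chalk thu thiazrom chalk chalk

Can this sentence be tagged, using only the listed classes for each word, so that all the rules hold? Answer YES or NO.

Candidates per position — 1:chalk {R}; 2:skosh {A,P}; 3:snuskaa {C}; 4:skagreit {N,P}; 5:driat {C}; 6:chalk {R}; 7:thu {N}; 8:thiazrom {A,P}; 9:chalk {R}; 10:chalk {R}.
Rule 3 cannot be satisfied by any choice of tags from the lexicon.
So there is no consistent tagging.

NO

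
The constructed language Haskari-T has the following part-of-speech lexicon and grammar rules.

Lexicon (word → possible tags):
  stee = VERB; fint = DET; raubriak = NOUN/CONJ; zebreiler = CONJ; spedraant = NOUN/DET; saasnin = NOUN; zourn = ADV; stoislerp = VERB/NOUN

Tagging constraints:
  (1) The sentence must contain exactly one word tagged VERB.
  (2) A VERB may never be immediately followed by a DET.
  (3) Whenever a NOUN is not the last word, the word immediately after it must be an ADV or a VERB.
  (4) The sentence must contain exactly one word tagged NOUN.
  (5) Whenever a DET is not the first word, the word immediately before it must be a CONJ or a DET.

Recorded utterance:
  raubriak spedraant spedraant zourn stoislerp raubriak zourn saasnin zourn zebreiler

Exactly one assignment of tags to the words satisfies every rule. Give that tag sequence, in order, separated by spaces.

Candidates per position — 1:raubriak {NOUN,CONJ}; 2:spedraant {NOUN,DET}; 3:spedraant {NOUN,DET}; 4:zourn {ADV}; 5:stoislerp {VERB,NOUN}; 6:raubriak {NOUN,CONJ}; 7:zourn {ADV}; 8:saasnin {NOUN}; 9:zourn {ADV}; 10:zebreiler {CONJ}.
If word 1 were NOUN, no tagging could satisfy rule 3; so word 1 is CONJ.
If word 2 were NOUN, no tagging could satisfy rule 3; so word 2 is DET.
If word 3 were NOUN, no tagging could satisfy rule 4; so word 3 is DET.
If word 5 were NOUN, no tagging could satisfy rule 1; so word 5 is VERB.
If word 6 were NOUN, no tagging could satisfy rule 4; so word 6 is CONJ.
That leaves exactly one tagging: CONJ DET DET ADV VERB CONJ ADV NOUN ADV CONJ.
Rule-by-rule: rule 1 satisfied; rule 2 satisfied; rule 3 satisfied; rule 4 satisfied; rule 5 satisfied.

CONJ DET DET ADV VERB CONJ ADV NOUN ADV CONJ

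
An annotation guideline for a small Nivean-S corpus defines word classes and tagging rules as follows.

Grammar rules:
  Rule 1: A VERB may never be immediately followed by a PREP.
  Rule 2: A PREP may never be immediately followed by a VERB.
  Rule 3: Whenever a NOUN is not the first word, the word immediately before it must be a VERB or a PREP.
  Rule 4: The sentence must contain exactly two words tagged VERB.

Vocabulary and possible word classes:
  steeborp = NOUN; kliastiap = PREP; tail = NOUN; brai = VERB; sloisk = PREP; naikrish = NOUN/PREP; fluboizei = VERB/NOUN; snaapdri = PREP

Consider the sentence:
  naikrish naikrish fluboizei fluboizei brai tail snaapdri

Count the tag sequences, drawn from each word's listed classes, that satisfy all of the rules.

Candidates per position — 1:naikrish {NOUN,PREP}; 2:naikrish {NOUN,PREP}; 3:fluboizei {VERB,NOUN}; 4:fluboizei {VERB,NOUN}; 5:brai {VERB}; 6:tail {NOUN}; 7:snaapdri {PREP}.
There are 16 candidate sequences in total.
The sequences that satisfy every rule: NOUN PREP NOUN VERB VERB NOUN PREP; PREP NOUN VERB NOUN VERB NOUN PREP; PREP PREP NOUN VERB VERB NOUN PREP.
Count = 3.

3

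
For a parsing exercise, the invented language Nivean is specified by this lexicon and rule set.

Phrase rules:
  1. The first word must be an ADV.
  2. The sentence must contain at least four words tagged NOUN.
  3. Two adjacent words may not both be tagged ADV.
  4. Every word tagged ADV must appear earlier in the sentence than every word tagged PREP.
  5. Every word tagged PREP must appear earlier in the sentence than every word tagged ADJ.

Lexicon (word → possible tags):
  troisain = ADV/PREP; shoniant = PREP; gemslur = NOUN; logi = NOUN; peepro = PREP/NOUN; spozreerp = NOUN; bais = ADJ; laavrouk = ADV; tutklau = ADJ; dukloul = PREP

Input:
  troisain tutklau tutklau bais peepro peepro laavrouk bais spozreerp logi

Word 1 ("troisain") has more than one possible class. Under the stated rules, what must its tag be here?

Candidates per position — 1:troisain {ADV,PREP}; 2:tutklau {ADJ}; 3:tutklau {ADJ}; 4:bais {ADJ}; 5:peepro {PREP,NOUN}; 6:peepro {PREP,NOUN}; 7:laavrouk {ADV}; 8:bais {ADJ}; 9:spozreerp {NOUN}; 10:logi {NOUN}.
At position 1, choosing PREP makes rule 1 impossible to satisfy; hence ADV.
At position 5, choosing PREP makes rule 2 impossible to satisfy; hence NOUN.
At position 6, choosing PREP makes rule 2 impossible to satisfy; hence NOUN.
So the tagging must be: ADV ADJ ADJ ADJ NOUN NOUN ADV ADJ NOUN NOUN.
Verifying each rule — rule 1 holds; rule 2 holds; rule 3 holds; rule 4 holds; rule 5 holds.

ADV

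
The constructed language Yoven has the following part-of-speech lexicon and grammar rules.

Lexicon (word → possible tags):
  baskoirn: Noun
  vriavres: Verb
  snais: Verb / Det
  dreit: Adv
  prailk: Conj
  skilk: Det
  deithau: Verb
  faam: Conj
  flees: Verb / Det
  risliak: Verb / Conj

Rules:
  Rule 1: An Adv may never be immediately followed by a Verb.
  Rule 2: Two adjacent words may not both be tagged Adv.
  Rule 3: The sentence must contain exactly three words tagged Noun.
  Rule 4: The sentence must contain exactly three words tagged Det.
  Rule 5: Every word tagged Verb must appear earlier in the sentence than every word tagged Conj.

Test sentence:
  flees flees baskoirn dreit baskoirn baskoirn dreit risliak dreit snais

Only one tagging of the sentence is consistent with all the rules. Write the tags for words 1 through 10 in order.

Candidates per position — 1:flees {Verb,Det}; 2:flees {Verb,Det}; 3:baskoirn {Noun}; 4:dreit {Adv}; 5:baskoirn {Noun}; 6:baskoirn {Noun}; 7:dreit {Adv}; 8:risliak {Verb,Conj}; 9:dreit {Adv}; 10:snais {Verb,Det}.
At position 1, choosing Verb makes rule 4 impossible to satisfy; hence Det.
At position 2, choosing Verb makes rule 4 impossible to satisfy; hence Det.
At position 8, choosing Verb makes rule 1 impossible to satisfy; hence Conj.
At position 10, choosing Verb makes rule 1 impossible to satisfy; hence Det.
The unique satisfying tagging is: Det Det Noun Adv Noun Noun Adv Conj Adv Det.
Verifying each rule — rule 1 satisfied; rule 2 satisfied; rule 3 satisfied; rule 4 satisfied; rule 5 satisfied.

Det Det Noun Adv Noun Noun Adv Conj Adv Det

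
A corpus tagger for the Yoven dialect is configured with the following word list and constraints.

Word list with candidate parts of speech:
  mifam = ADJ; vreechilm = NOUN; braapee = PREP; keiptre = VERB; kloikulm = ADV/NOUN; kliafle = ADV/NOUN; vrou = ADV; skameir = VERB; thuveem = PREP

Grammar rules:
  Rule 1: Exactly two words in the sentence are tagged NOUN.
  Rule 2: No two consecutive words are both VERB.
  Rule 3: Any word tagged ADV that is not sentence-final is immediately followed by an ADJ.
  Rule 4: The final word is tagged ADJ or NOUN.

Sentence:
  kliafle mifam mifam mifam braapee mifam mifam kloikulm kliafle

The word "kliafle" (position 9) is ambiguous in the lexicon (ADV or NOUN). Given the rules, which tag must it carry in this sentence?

Candidates per position — 1:kliafle {ADV,NOUN}; 2:mifam {ADJ}; 3:mifam {ADJ}; 4:mifam {ADJ}; 5:braapee {PREP}; 6:mifam {ADJ}; 7:mifam {ADJ}; 8:kloikulm {ADV,NOUN}; 9:kliafle {ADV,NOUN}.
Position 8: tagging it ADV would leave rule 3 unsatisfiable, so it must be NOUN.
Position 9: tagging it ADV would leave rule 4 unsatisfiable, so it must be NOUN.
Position 1: tagging it NOUN would leave rule 1 unsatisfiable, so it must be ADV.
The only consistent sequence is: ADV ADJ ADJ ADJ PREP ADJ ADJ NOUN NOUN.
Rule-by-rule: rule 1 ok; rule 2 ok; rule 3 ok; rule 4 ok.

NOUN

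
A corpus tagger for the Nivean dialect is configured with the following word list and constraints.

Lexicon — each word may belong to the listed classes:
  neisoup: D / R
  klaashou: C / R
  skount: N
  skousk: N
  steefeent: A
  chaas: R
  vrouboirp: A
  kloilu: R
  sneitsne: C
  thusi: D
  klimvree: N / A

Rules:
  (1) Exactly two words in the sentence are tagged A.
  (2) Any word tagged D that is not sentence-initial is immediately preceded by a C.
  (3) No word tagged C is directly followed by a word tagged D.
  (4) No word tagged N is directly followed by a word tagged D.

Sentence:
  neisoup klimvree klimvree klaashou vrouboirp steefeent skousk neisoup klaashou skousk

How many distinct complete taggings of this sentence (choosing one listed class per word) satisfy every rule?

Candidates per position — 1:neisoup {D,R}; 2:klimvree {N,A}; 3:klimvree {N,A}; 4:klaashou {C,R}; 5:vrouboirp {A}; 6:steefeent {A}; 7:skousk {N}; 8:neisoup {D,R}; 9:klaashou {C,R}; 10:skousk {N}.
There are 64 candidate sequences in total.
Checking each against the rules leaves 8 sequences.
Count = 8.

8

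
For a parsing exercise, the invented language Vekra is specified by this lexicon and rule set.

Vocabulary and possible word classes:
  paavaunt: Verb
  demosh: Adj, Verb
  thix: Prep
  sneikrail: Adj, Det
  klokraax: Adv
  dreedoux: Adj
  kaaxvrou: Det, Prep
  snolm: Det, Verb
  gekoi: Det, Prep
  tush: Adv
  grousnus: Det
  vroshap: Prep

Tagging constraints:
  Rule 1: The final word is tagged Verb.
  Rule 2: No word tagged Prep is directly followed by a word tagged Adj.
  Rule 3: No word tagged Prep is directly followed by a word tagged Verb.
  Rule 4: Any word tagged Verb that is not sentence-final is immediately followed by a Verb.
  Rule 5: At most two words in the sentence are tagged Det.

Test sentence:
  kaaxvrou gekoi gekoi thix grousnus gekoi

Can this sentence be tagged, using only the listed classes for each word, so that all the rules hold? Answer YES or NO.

NO

Candidates per position — 1:kaaxvrou {Det,Prep}; 2:gekoi {Det,Prep}; 3:gekoi {Det,Prep}; 4:thix {Prep}; 5:grousnus {Det}; 6:gekoi {Det,Prep}.
Rule 1 cannot be satisfied by any choice of tags from the lexicon.
So there is no consistent tagging.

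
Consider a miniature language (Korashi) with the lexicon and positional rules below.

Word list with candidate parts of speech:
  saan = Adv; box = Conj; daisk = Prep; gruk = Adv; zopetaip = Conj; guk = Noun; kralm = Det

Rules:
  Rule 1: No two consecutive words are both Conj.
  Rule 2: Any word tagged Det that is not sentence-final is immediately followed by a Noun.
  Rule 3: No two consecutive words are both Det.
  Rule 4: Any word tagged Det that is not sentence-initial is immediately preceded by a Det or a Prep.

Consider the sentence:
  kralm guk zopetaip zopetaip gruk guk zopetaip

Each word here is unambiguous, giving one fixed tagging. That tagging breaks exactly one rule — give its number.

Fixed tagging: Det Noun Conj Conj Adv Noun Conj.
Applying the rules: R1 fail, R2 pass, R3 pass, R4 pass.
Only rule 1 fails.

1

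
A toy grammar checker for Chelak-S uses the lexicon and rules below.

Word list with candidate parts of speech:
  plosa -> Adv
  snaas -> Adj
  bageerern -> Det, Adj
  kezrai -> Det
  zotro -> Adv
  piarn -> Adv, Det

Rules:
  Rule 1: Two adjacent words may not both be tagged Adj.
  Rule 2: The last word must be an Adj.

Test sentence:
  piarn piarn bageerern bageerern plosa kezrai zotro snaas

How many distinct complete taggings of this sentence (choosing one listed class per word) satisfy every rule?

12

Candidates per position — 1:piarn {Adv,Det}; 2:piarn {Adv,Det}; 3:bageerern {Det,Adj}; 4:bageerern {Det,Adj}; 5:plosa {Adv}; 6:kezrai {Det}; 7:zotro {Adv}; 8:snaas {Adj}.
There are 16 candidate sequences in total.
Checking each against the rules leaves 12 sequences.
Count = 12.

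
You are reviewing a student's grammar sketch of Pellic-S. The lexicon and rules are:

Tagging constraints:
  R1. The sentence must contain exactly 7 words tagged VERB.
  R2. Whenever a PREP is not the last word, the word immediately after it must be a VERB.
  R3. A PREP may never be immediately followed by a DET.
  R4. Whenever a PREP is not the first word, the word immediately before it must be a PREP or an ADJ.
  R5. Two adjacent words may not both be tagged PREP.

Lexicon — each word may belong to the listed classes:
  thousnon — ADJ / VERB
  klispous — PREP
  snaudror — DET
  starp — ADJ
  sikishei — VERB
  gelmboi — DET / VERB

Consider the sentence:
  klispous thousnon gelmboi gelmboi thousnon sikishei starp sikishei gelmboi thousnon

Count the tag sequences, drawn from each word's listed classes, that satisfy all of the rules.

Candidates per position — 1:klispous {PREP}; 2:thousnon {ADJ,VERB}; 3:gelmboi {DET,VERB}; 4:gelmboi {DET,VERB}; 5:thousnon {ADJ,VERB}; 6:sikishei {VERB}; 7:starp {ADJ}; 8:sikishei {VERB}; 9:gelmboi {DET,VERB}; 10:thousnon {ADJ,VERB}.
There are 64 candidate sequences in total.
The sequences that satisfy every rule: PREP VERB DET VERB VERB VERB ADJ VERB VERB VERB; PREP VERB VERB DET VERB VERB ADJ VERB VERB VERB; PREP VERB VERB VERB ADJ VERB ADJ VERB VERB VERB; PREP VERB VERB VERB VERB VERB ADJ VERB DET VERB; PREP VERB VERB VERB VERB VERB ADJ VERB VERB ADJ.
Count = 5.

5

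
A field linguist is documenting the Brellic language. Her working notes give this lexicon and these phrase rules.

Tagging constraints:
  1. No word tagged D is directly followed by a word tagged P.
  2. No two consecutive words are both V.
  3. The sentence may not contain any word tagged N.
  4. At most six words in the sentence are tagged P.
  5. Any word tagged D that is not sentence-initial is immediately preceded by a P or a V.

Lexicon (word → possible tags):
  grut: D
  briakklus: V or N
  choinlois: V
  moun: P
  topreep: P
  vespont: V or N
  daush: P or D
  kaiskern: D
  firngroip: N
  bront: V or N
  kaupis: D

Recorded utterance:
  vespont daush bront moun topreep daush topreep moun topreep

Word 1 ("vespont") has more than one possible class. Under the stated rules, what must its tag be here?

V

Candidates per position — 1:vespont {V,N}; 2:daush {P,D}; 3:bront {V,N}; 4:moun {P}; 5:topreep {P}; 6:daush {P,D}; 7:topreep {P}; 8:moun {P}; 9:topreep {P}.
Word 1 cannot be N — rule 3 would then fail for every completion. It is V.
Word 3 cannot be N — rule 3 would then fail for every completion. It is V.
Word 6 cannot be D — rule 1 would then fail for every completion. It is P.
Word 2 cannot be P — rule 4 would then fail for every completion. It is D.
That leaves exactly one tagging: V D V P P P P P P.
Checking: rule 1 ✓; rule 2 ✓; rule 3 ✓; rule 4 ✓; rule 5 ✓.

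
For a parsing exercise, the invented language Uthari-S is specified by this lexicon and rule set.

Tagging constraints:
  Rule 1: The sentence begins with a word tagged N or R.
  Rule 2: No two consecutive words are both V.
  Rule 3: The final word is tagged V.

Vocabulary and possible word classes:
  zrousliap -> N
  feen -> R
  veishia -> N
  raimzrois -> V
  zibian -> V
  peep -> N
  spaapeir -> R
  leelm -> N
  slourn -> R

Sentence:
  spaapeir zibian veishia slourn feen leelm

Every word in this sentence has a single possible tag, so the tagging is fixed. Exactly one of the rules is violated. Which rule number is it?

3

Fixed tagging: R V N R R N.
Applying the rules: R1 holds, R2 holds, R3 violated.
Only rule 3 fails.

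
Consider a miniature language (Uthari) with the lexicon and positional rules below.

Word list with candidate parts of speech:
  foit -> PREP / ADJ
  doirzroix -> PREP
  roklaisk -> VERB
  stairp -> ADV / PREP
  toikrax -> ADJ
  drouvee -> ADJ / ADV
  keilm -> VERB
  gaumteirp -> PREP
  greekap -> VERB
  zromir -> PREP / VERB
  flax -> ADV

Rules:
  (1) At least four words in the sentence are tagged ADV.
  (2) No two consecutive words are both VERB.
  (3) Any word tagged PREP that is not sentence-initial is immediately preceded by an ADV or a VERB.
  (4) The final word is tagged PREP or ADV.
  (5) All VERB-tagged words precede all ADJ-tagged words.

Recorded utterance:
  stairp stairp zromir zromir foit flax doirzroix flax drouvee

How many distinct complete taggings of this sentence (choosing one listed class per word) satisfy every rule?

Candidates per position — 1:stairp {ADV,PREP}; 2:stairp {ADV,PREP}; 3:zromir {PREP,VERB}; 4:zromir {PREP,VERB}; 5:foit {PREP,ADJ}; 6:flax {ADV}; 7:doirzroix {PREP}; 8:flax {ADV}; 9:drouvee {ADJ,ADV}.
There are 64 candidate sequences in total.
Checking each against the rules leaves 7 sequences.
Count = 7.

7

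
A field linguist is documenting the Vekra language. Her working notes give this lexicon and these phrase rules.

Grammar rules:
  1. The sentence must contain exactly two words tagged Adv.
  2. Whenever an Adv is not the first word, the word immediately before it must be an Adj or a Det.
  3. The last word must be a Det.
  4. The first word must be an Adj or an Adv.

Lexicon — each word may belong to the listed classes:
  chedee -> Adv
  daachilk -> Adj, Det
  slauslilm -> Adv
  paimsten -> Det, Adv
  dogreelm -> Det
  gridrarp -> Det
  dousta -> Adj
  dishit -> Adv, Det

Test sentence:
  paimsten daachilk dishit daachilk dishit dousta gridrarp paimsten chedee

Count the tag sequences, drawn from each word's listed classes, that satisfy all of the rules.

Candidates per position — 1:paimsten {Det,Adv}; 2:daachilk {Adj,Det}; 3:dishit {Adv,Det}; 4:daachilk {Adj,Det}; 5:dishit {Adv,Det}; 6:dousta {Adj}; 7:gridrarp {Det}; 8:paimsten {Det,Adv}; 9:chedee {Adv}.
There are 64 candidate sequences in total.
Rule 3 cannot be satisfied by any choice of tags from the lexicon.
So there is no consistent tagging.
Count = 0.

0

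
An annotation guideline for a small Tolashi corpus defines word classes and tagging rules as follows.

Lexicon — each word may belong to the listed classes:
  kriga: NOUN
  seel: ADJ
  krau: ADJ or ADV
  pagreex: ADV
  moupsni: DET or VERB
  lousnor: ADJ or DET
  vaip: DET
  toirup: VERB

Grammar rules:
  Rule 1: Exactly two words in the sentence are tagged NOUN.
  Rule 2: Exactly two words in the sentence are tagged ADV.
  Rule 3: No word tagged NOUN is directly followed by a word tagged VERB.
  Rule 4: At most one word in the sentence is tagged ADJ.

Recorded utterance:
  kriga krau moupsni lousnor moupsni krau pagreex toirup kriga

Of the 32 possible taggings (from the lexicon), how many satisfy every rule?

Candidates per position — 1:kriga {NOUN}; 2:krau {ADJ,ADV}; 3:moupsni {DET,VERB}; 4:lousnor {ADJ,DET}; 5:moupsni {DET,VERB}; 6:krau {ADJ,ADV}; 7:pagreex {ADV}; 8:toirup {VERB}; 9:kriga {NOUN}.
There are 32 candidate sequences in total.
Checking each against the rules leaves 8 sequences.
Count = 8.

8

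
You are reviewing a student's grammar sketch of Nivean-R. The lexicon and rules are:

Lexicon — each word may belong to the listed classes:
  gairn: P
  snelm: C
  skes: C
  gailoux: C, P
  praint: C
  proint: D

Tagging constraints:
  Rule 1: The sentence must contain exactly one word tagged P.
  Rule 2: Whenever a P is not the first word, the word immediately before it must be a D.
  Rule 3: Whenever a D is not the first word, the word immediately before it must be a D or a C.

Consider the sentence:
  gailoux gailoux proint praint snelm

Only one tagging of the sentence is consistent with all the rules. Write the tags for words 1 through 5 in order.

Candidates per position — 1:gailoux {C,P}; 2:gailoux {C,P}; 3:proint {D}; 4:praint {C}; 5:snelm {C}.
Position 2: tagging it P would leave rule 2 unsatisfiable, so it must be C.
Position 1: tagging it C would leave rule 1 unsatisfiable, so it must be P.
The only consistent sequence is: P C D C C.
Rule-by-rule: rule 1 ✓; rule 2 ✓; rule 3 ✓.

P C D C C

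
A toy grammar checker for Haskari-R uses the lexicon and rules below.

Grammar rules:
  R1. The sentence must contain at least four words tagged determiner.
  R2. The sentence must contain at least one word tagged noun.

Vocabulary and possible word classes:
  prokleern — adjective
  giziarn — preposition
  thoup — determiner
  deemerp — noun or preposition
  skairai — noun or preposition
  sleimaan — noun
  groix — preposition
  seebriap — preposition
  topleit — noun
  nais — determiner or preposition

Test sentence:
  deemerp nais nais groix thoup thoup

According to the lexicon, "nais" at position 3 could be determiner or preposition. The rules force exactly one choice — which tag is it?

determiner

Candidates per position — 1:deemerp {noun,preposition}; 2:nais {determiner,preposition}; 3:nais {determiner,preposition}; 4:groix {preposition}; 5:thoup {determiner}; 6:thoup {determiner}.
Position 1: tagging it preposition would leave rule 2 unsatisfiable, so it must be noun.
Position 2: tagging it preposition would leave rule 1 unsatisfiable, so it must be determiner.
Position 3: tagging it preposition would leave rule 1 unsatisfiable, so it must be determiner.
The only consistent sequence is: noun determiner determiner preposition determiner determiner.
Verifying each rule — rule 1 satisfied; rule 2 satisfied.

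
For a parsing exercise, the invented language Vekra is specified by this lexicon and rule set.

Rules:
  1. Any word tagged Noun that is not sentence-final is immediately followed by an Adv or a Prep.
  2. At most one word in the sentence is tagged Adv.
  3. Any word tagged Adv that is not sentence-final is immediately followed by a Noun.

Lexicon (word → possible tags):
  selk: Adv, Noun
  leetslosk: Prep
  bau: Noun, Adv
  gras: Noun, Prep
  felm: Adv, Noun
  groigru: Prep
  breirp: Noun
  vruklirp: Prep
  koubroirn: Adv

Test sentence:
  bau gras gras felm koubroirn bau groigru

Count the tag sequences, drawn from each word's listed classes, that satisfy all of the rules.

Candidates per position — 1:bau {Noun,Adv}; 2:gras {Noun,Prep}; 3:gras {Noun,Prep}; 4:felm {Adv,Noun}; 5:koubroirn {Adv}; 6:bau {Noun,Adv}; 7:groigru {Prep}.
There are 32 candidate sequences in total.
The sequences that satisfy every rule: Noun Prep Prep Noun Adv Noun Prep.
Count = 1.

1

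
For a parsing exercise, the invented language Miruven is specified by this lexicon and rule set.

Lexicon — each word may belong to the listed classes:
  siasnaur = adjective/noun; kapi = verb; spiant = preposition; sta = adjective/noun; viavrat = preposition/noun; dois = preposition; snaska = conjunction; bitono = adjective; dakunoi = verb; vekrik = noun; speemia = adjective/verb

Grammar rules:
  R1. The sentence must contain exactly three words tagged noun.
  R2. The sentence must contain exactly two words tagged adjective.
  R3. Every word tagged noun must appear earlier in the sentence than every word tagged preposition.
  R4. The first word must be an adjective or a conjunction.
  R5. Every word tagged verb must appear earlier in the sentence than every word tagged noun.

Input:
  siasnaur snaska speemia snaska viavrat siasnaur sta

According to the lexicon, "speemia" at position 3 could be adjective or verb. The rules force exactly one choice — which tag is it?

adjective

Candidates per position — 1:siasnaur {adjective,noun}; 2:snaska {conjunction}; 3:speemia {adjective,verb}; 4:snaska {conjunction}; 5:viavrat {preposition,noun}; 6:siasnaur {adjective,noun}; 7:sta {adjective,noun}.
Position 1: tagging it noun would leave rule 4 unsatisfiable, so it must be adjective.
Position 5: tagging it preposition would leave rule 1 unsatisfiable, so it must be noun.
Position 6: tagging it adjective would leave rule 1 unsatisfiable, so it must be noun.
Position 7: tagging it adjective would leave rule 1 unsatisfiable, so it must be noun.
Position 3: tagging it verb would leave rule 2 unsatisfiable, so it must be adjective.
So the tagging must be: adjective conjunction adjective conjunction noun noun noun.
Check: rule 1 ok; rule 2 ok; rule 3 ok; rule 4 ok; rule 5 ok.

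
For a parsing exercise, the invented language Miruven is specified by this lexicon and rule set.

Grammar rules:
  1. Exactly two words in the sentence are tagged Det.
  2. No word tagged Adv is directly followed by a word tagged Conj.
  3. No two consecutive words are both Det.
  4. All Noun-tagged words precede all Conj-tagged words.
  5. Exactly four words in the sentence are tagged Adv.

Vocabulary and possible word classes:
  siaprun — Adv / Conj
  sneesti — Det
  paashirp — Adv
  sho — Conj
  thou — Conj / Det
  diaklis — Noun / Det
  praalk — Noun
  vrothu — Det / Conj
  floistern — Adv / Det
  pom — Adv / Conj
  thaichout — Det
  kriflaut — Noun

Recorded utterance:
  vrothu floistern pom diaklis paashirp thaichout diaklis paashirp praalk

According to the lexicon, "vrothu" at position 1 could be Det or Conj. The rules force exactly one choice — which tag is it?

Det

Candidates per position — 1:vrothu {Det,Conj}; 2:floistern {Adv,Det}; 3:pom {Adv,Conj}; 4:diaklis {Noun,Det}; 5:paashirp {Adv}; 6:thaichout {Det}; 7:diaklis {Noun,Det}; 8:paashirp {Adv}; 9:praalk {Noun}.
Word 1 cannot be Conj — rule 4 would then fail for every completion. It is Det.
Word 2 cannot be Det — rule 1 would then fail for every completion. It is Adv.
Word 3 cannot be Conj — rule 2 would then fail for every completion. It is Adv.
Word 4 cannot be Det — rule 1 would then fail for every completion. It is Noun.
Word 7 cannot be Det — rule 1 would then fail for every completion. It is Noun.
The only consistent sequence is: Det Adv Adv Noun Adv Det Noun Adv Noun.
Checking: rule 1 satisfied; rule 2 satisfied; rule 3 satisfied; rule 4 satisfied; rule 5 satisfied.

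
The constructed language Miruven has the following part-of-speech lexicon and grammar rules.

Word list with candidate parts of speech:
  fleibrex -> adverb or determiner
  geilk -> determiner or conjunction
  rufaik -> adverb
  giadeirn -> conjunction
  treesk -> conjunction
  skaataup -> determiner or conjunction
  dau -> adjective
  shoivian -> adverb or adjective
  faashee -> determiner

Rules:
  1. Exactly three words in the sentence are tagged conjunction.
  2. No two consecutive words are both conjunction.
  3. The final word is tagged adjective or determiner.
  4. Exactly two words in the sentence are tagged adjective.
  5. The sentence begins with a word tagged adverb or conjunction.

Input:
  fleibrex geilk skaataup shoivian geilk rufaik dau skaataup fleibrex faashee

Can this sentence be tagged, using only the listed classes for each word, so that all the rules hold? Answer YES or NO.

YES

Candidates per position — 1:fleibrex {adverb,determiner}; 2:geilk {determiner,conjunction}; 3:skaataup {determiner,conjunction}; 4:shoivian {adverb,adjective}; 5:geilk {determiner,conjunction}; 6:rufaik {adverb}; 7:dau {adjective}; 8:skaataup {determiner,conjunction}; 9:fleibrex {adverb,determiner}; 10:faashee {determiner}.
One satisfying assignment: adverb conjunction determiner adjective conjunction adverb adjective conjunction adverb determiner.
Checking: rule 1 ✓; rule 2 ✓; rule 3 ✓; rule 4 ✓; rule 5 ✓.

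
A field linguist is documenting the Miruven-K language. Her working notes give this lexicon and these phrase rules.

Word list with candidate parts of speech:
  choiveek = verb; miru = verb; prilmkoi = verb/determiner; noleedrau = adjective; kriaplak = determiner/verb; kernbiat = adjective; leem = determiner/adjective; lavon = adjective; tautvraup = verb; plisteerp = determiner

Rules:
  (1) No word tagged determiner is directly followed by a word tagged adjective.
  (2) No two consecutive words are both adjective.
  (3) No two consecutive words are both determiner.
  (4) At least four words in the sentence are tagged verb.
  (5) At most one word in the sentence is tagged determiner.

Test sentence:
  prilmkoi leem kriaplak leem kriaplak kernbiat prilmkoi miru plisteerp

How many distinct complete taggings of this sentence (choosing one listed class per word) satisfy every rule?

Candidates per position — 1:prilmkoi {verb,determiner}; 2:leem {determiner,adjective}; 3:kriaplak {determiner,verb}; 4:leem {determiner,adjective}; 5:kriaplak {determiner,verb}; 6:kernbiat {adjective}; 7:prilmkoi {verb,determiner}; 8:miru {verb}; 9:plisteerp {determiner}.
There are 64 candidate sequences in total.
The sequences that satisfy every rule: verb adjective verb adjective verb adjective verb verb determiner.
Count = 1.

1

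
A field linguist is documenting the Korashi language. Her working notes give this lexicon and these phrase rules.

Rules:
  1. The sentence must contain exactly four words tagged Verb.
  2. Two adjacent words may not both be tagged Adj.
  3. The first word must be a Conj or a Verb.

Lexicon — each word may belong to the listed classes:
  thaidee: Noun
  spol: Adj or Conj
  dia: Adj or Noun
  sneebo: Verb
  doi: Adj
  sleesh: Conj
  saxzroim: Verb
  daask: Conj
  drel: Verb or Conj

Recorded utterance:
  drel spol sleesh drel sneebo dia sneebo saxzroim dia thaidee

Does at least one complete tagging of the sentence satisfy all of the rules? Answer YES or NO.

YES

Candidates per position — 1:drel {Verb,Conj}; 2:spol {Adj,Conj}; 3:sleesh {Conj}; 4:drel {Verb,Conj}; 5:sneebo {Verb}; 6:dia {Adj,Noun}; 7:sneebo {Verb}; 8:saxzroim {Verb}; 9:dia {Adj,Noun}; 10:thaidee {Noun}.
One satisfying assignment: Conj Adj Conj Verb Verb Adj Verb Verb Noun Noun.
Checking: rule 1 ✓; rule 2 ✓; rule 3 ✓.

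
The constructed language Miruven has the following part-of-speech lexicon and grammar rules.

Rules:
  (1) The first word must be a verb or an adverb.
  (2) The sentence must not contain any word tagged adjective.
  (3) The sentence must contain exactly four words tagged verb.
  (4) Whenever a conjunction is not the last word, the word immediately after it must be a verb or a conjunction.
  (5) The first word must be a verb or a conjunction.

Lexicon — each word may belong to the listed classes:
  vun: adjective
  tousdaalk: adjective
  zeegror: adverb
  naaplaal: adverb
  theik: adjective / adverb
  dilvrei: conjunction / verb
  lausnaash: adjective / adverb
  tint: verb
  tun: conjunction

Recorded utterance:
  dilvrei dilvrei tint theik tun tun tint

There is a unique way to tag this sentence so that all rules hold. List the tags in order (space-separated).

Candidates per position — 1:dilvrei {conjunction,verb}; 2:dilvrei {conjunction,verb}; 3:tint {verb}; 4:theik {adjective,adverb}; 5:tun {conjunction}; 6:tun {conjunction}; 7:tint {verb}.
Word 1 cannot be conjunction — rule 1 would then fail for every completion. It is verb.
Word 2 cannot be conjunction — rule 3 would then fail for every completion. It is verb.
Word 4 cannot be adjective — rule 2 would then fail for every completion. It is adverb.
The only consistent sequence is: verb verb verb adverb conjunction conjunction verb.
Checking: rule 1 ok; rule 2 ok; rule 3 ok; rule 4 ok; rule 5 ok.

verb verb verb adverb conjunction conjunction verb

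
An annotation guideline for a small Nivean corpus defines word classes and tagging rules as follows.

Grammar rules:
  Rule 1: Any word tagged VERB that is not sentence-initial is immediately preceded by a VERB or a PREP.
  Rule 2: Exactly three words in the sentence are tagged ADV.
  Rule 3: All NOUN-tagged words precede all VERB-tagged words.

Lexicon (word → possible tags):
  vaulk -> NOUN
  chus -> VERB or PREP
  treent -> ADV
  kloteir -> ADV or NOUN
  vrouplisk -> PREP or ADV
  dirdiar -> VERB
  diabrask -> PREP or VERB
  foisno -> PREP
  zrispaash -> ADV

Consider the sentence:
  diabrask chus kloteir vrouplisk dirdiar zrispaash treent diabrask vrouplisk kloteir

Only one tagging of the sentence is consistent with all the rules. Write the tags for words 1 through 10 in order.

PREP PREP NOUN PREP VERB ADV ADV PREP PREP ADV

Candidates per position — 1:diabrask {PREP,VERB}; 2:chus {VERB,PREP}; 3:kloteir {ADV,NOUN}; 4:vrouplisk {PREP,ADV}; 5:dirdiar {VERB}; 6:zrispaash {ADV}; 7:treent {ADV}; 8:diabrask {PREP,VERB}; 9:vrouplisk {PREP,ADV}; 10:kloteir {ADV,NOUN}.
Position 4: ADV is ruled out by rule 1; that leaves PREP.
Position 8: VERB is ruled out by rule 1; that leaves PREP.
Position 10: NOUN is ruled out by rule 3; that leaves ADV.
Position 3: ADV is ruled out by rule 2; that leaves NOUN.
Position 9: ADV is ruled out by rule 2; that leaves PREP.
Position 1: VERB is ruled out by rule 3; that leaves PREP.
Position 2: VERB is ruled out by rule 3; that leaves PREP.
The unique satisfying tagging is: PREP PREP NOUN PREP VERB ADV ADV PREP PREP ADV.
Rule-by-rule: rule 1 holds; rule 2 holds; rule 3 holds.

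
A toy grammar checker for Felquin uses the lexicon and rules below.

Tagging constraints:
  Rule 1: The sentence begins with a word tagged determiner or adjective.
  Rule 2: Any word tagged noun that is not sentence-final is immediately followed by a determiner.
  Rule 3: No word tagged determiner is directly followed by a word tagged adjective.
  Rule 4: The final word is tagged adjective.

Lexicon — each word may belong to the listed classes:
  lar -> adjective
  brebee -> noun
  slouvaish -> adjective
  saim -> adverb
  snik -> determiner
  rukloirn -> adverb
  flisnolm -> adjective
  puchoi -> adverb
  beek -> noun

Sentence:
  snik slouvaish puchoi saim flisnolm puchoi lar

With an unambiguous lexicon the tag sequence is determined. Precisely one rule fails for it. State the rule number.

3

Fixed tagging: determiner adjective adverb adverb adjective adverb adjective.
Checking each rule: R1 pass, R2 pass, R3 fail, R4 pass.
Only rule 3 fails.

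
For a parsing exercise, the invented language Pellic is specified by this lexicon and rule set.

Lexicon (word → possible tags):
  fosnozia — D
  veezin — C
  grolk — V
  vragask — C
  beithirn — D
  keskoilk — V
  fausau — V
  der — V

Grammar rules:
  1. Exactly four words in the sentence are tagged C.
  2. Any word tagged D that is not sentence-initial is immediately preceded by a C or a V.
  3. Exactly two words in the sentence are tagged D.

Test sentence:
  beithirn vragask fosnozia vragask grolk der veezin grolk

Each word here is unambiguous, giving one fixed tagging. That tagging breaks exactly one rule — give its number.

Fixed tagging: D C D C V V C V.
Rule check: R1 fails, R2 ok, R3 ok.
Only rule 1 fails.

1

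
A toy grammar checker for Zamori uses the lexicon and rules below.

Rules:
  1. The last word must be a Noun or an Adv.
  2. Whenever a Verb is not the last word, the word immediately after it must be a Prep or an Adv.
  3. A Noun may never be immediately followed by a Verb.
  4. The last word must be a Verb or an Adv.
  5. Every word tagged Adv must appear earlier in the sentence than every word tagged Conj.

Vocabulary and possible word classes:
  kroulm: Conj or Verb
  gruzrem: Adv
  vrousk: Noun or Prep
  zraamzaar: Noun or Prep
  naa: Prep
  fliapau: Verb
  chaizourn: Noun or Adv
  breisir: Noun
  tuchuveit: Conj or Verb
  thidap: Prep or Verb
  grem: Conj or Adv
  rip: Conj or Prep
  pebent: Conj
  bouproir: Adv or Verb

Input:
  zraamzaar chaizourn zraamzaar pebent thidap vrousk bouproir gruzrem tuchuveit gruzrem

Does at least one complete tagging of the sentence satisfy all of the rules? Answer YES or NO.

Candidates per position — 1:zraamzaar {Noun,Prep}; 2:chaizourn {Noun,Adv}; 3:zraamzaar {Noun,Prep}; 4:pebent {Conj}; 5:thidap {Prep,Verb}; 6:vrousk {Noun,Prep}; 7:bouproir {Adv,Verb}; 8:gruzrem {Adv}; 9:tuchuveit {Conj,Verb}; 10:gruzrem {Adv}.
Rule 5 cannot be satisfied by any choice of tags from the lexicon.
So there is no consistent tagging.

NO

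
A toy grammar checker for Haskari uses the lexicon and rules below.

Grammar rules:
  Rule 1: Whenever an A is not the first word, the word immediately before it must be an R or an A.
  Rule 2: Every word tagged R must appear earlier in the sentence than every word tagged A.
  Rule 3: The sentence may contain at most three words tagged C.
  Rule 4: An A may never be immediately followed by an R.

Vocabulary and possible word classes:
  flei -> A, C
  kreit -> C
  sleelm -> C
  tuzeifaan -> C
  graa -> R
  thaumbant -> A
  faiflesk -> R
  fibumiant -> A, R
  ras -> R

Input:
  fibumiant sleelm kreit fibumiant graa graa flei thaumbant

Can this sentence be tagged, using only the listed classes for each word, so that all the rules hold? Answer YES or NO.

YES

Candidates per position — 1:fibumiant {A,R}; 2:sleelm {C}; 3:kreit {C}; 4:fibumiant {A,R}; 5:graa {R}; 6:graa {R}; 7:flei {A,C}; 8:thaumbant {A}.
One satisfying assignment: R C C R R R A A.
Check: rule 1 holds; rule 2 holds; rule 3 holds; rule 4 holds.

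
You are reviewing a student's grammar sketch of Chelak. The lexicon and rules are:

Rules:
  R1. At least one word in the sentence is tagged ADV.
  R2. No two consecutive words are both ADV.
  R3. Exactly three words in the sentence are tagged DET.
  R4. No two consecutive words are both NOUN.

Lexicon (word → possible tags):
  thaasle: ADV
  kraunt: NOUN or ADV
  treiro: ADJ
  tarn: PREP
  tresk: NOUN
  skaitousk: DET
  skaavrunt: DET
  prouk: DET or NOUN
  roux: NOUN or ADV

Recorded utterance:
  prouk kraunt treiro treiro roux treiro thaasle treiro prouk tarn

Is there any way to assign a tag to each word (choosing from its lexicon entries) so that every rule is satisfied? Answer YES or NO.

Candidates per position — 1:prouk {DET,NOUN}; 2:kraunt {NOUN,ADV}; 3:treiro {ADJ}; 4:treiro {ADJ}; 5:roux {NOUN,ADV}; 6:treiro {ADJ}; 7:thaasle {ADV}; 8:treiro {ADJ}; 9:prouk {DET,NOUN}; 10:tarn {PREP}.
Rule 3 cannot be satisfied by any choice of tags from the lexicon.
So there is no consistent tagging.

NO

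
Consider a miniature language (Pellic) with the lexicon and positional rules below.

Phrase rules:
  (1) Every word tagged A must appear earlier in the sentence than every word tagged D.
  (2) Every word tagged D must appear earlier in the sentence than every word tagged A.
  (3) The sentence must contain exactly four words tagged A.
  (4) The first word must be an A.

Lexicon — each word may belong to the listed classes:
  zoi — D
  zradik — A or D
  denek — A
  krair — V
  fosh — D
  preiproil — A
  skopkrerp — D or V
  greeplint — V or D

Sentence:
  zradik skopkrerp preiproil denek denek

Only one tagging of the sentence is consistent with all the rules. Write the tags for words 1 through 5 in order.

Candidates per position — 1:zradik {A,D}; 2:skopkrerp {D,V}; 3:preiproil {A}; 4:denek {A}; 5:denek {A}.
Position 1: tagging it D would leave rule 1 unsatisfiable, so it must be A.
Position 2: tagging it D would leave rule 1 unsatisfiable, so it must be V.
So the tagging must be: A V A A A.
Verifying each rule — rule 1 ok; rule 2 ok; rule 3 ok; rule 4 ok.

A V A A A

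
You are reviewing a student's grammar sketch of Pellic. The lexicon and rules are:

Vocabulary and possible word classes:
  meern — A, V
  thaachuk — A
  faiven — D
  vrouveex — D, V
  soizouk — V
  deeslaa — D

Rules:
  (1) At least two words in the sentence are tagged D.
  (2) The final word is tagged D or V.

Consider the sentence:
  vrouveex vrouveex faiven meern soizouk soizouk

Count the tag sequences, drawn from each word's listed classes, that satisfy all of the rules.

Candidates per position — 1:vrouveex {D,V}; 2:vrouveex {D,V}; 3:faiven {D}; 4:meern {A,V}; 5:soizouk {V}; 6:soizouk {V}.
There are 8 candidate sequences in total.
Checking each against the rules leaves 6 sequences.
Count = 6.

6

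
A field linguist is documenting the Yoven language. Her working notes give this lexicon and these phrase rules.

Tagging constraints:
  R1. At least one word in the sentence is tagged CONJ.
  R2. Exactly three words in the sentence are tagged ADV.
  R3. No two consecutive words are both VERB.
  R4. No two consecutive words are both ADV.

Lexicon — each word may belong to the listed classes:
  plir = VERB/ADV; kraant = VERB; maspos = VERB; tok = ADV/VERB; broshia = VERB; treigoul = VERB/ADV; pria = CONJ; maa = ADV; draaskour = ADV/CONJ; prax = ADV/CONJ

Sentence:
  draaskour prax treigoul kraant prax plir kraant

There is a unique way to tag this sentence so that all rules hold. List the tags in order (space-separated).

ADV CONJ ADV VERB CONJ ADV VERB

Candidates per position — 1:draaskour {ADV,CONJ}; 2:prax {ADV,CONJ}; 3:treigoul {VERB,ADV}; 4:kraant {VERB}; 5:prax {ADV,CONJ}; 6:plir {VERB,ADV}; 7:kraant {VERB}.
Position 3: VERB is ruled out by rule 3; that leaves ADV.
Position 6: VERB is ruled out by rule 3; that leaves ADV.
Position 2: ADV is ruled out by rule 4; that leaves CONJ.
Position 5: ADV is ruled out by rule 4; that leaves CONJ.
Position 1: CONJ is ruled out by rule 2; that leaves ADV.
So the tagging must be: ADV CONJ ADV VERB CONJ ADV VERB.
Verifying each rule — rule 1 holds; rule 2 holds; rule 3 holds; rule 4 holds.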